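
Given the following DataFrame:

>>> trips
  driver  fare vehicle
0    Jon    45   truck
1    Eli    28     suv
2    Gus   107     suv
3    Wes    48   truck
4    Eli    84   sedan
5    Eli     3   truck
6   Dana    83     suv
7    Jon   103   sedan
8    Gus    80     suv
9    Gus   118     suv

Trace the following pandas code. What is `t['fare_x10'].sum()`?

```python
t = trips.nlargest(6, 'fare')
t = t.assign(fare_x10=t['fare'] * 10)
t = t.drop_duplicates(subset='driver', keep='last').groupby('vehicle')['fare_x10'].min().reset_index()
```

take 6 rows with largest fare:
  driver  fare vehicle
9    Gus   118     suv
2    Gus   107     suv
7    Jon   103   sedan
4    Eli    84   sedan
6   Dana    83     suv
8    Gus    80     suv
add column fare_x10 = t['fare'] * 10:
  driver  fare vehicle  fare_x10
9    Gus   118     suv      1180
2    Gus   107     suv      1070
7    Jon   103   sedan      1030
4    Eli    84   sedan       840
6   Dana    83     suv       830
8    Gus    80     suv       800
drop duplicate driver (keep=last):
  driver  fare vehicle  fare_x10
7    Jon   103   sedan      1030
4    Eli    84   sedan       840
6   Dana    83     suv       830
8    Gus    80     suv       800
group by vehicle, min of fare_x10:
vehicle
sedan    840
suv      800
Name: fare_x10, dtype: int64
reset_index():
  vehicle  fare_x10
0   sedan       840
1     suv       800
Taking the sum of column 'fare_x10' gives 1640.

1640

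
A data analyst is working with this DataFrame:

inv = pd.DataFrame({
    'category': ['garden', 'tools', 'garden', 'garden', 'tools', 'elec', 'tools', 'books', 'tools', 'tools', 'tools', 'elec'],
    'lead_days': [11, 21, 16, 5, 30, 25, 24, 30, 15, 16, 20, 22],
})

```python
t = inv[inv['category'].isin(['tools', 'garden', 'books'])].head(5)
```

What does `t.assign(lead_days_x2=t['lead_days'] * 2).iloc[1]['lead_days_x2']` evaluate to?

filter rows where category in ['tools', 'garden', 'books']:
   category  lead_days
0    garden         11
1     tools         21
2    garden         16
3    garden          5
4     tools         30
6     tools         24
7     books         30
8     tools         15
9     tools         16
10    tools         20
take first 5 rows:
  category  lead_days
0   garden         11
1    tools         21
2   garden         16
3   garden          5
4    tools         30
add column lead_days_x2 = t['lead_days'] * 2:
  category  lead_days  lead_days_x2
0   garden         11            22
1    tools         21            42
2   garden         16            32
3   garden          5            10
4    tools         30            60

42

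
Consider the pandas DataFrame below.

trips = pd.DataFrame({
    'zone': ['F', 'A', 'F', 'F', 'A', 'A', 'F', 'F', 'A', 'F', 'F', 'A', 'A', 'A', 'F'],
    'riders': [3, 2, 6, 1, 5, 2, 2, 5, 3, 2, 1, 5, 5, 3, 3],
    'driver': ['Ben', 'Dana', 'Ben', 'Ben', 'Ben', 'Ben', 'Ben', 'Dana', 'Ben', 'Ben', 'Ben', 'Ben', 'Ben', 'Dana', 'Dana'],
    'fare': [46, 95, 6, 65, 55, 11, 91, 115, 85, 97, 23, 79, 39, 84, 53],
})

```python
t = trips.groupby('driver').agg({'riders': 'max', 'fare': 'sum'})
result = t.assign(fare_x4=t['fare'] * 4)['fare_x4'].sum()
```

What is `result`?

3776

group by driver: max(riders), sum(fare):
        riders  fare
driver              
Ben          6   597
Dana         5   347
add column fare_x4 = t['fare'] * 4:
        riders  fare  fare_x4
driver                       
Ben          6   597     2388
Dana         5   347     1388
So sum() = 3776.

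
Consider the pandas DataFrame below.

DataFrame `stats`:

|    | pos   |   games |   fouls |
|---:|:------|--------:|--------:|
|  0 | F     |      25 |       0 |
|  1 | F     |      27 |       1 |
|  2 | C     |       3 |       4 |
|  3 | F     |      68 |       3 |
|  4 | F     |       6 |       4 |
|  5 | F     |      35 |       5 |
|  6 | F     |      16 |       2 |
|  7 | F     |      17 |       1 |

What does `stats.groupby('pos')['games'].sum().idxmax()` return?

group by pos, sum of games:
pos
C      3
F    194
Name: games, dtype: int64
label with the largest value → F

F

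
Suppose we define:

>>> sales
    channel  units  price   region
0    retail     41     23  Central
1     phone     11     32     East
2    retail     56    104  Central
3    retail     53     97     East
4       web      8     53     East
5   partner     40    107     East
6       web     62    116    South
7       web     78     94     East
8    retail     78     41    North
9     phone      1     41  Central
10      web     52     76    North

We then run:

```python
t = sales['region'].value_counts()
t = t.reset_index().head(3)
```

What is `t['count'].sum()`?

value_counts of region:
region
East       5
Central    3
North      2
South      1
Name: count, dtype: int64
reset_index():
    region  count
0     East      5
1  Central      3
2    North      2
3    South      1
take first 3 rows:
    region  count
0     East      5
1  Central      3
2    North      2
The sum of column 'count' is 10.

10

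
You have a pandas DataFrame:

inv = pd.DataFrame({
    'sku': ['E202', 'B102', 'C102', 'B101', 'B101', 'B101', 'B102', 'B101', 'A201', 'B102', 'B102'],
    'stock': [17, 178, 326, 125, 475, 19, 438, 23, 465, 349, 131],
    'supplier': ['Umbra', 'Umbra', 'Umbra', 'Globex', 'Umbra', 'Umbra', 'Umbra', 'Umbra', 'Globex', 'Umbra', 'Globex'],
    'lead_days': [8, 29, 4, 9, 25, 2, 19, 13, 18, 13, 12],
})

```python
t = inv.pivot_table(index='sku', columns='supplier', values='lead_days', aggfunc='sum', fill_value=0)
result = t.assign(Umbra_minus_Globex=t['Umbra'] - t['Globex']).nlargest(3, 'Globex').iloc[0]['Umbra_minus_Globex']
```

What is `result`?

pivot: rows=sku, cols=supplier, sum(lead_days):
supplier  Globex  Umbra
sku                    
A201          18      0
B101           9     40
B102          12     61
C102           0      4
E202           0      8
add column Umbra_minus_Globex = t['Umbra'] - t['Globex']:
supplier  Globex  Umbra  Umbra_minus_Globex
sku                                        
A201          18      0                 -18
B101           9     40                  31
B102          12     61                  49
C102           0      4                   4
E202           0      8                   8
take 3 rows with largest Globex:
supplier  Globex  Umbra  Umbra_minus_Globex
sku                                        
A201          18      0                 -18
B102          12     61                  49
B101           9     40                  31

-18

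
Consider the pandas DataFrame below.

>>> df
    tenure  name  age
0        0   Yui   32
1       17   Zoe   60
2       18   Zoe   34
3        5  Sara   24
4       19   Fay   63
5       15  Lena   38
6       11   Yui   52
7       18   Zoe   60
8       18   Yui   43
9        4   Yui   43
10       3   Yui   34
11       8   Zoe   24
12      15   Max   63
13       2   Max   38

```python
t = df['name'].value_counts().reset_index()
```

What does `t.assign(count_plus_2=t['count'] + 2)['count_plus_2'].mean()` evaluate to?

4.33333333333

value_counts of name:
name
Yui     5
Zoe     4
Max     2
Sara    1
Fay     1
Lena    1
Name: count, dtype: int64
reset_index():
   name  count
0   Yui      5
1   Zoe      4
2   Max      2
3  Sara      1
4   Fay      1
5  Lena      1
add column count_plus_2 = t['count'] + 2:
   name  count  count_plus_2
0   Yui      5             7
1   Zoe      4             6
2   Max      2             4
3  Sara      1             3
4   Fay      1             3
5  Lena      1             3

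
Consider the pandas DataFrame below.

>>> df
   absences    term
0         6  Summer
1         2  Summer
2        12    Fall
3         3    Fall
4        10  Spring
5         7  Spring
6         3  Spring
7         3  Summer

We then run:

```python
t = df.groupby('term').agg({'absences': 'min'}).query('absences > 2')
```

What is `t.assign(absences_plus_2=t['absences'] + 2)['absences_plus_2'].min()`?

5

group by term, min of absences:
        absences
term            
Fall           3
Spring         3
Summer         2
filter rows where absences > 2:
        absences
term            
Fall           3
Spring         3
add column absences_plus_2 = t['absences'] + 2:
        absences  absences_plus_2
term                             
Fall           3                5
Spring         3                5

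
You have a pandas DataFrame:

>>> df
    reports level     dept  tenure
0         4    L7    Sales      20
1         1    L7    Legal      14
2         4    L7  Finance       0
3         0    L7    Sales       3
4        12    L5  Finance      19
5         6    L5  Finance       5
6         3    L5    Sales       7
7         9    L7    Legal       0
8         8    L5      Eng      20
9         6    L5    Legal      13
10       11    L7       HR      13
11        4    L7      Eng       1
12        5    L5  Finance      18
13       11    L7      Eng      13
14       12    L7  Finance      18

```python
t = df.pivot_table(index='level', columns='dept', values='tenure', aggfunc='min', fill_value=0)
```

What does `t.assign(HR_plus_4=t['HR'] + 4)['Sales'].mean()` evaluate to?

pivot: rows=level, cols=dept, min(tenure):
dept   Eng  Finance  HR  Legal  Sales
level                                
L5      20        5   0     13      7
L7       1        0  13      0      3
add column HR_plus_4 = t['HR'] + 4:
dept   Eng  Finance  HR  Legal  Sales  HR_plus_4
level                                           
L5      20        5   0     13      7          4
L7       1        0  13      0      3         17

5.0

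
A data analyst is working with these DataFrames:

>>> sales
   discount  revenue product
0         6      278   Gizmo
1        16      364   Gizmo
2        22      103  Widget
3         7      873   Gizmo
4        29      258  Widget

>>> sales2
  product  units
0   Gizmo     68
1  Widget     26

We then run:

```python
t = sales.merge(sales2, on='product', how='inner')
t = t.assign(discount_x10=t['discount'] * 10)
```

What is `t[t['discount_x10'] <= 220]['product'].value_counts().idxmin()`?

merge on 'product' (how='inner') → 5 rows:
   discount  revenue product  units
0         6      278   Gizmo     68
1        16      364   Gizmo     68
2        22      103  Widget     26
3         7      873   Gizmo     68
4        29      258  Widget     26
add column discount_x10 = t['discount'] * 10:
   discount  revenue product  units  discount_x10
0         6      278   Gizmo     68            60
1        16      364   Gizmo     68           160
2        22      103  Widget     26           220
3         7      873   Gizmo     68            70
4        29      258  Widget     26           290
filter rows where discount_x10 <= 220:
   discount  revenue product  units  discount_x10
0         6      278   Gizmo     68            60
1        16      364   Gizmo     68           160
2        22      103  Widget     26           220
3         7      873   Gizmo     68            70
value_counts of product:
product
Gizmo     3
Widget    1
Name: count, dtype: int64

Widget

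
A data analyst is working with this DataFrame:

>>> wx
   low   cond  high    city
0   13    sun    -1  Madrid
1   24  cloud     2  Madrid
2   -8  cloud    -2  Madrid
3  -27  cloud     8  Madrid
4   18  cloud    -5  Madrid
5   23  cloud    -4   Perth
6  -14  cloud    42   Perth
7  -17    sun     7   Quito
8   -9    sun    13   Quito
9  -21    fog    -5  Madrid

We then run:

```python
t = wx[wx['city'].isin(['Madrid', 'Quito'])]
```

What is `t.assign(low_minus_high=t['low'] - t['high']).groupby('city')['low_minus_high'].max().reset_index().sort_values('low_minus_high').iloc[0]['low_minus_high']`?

-22

filter rows where city in ['Madrid', 'Quito']:
   low   cond  high    city
0   13    sun    -1  Madrid
1   24  cloud     2  Madrid
2   -8  cloud    -2  Madrid
3  -27  cloud     8  Madrid
4   18  cloud    -5  Madrid
7  -17    sun     7   Quito
8   -9    sun    13   Quito
9  -21    fog    -5  Madrid
add column low_minus_high = t['low'] - t['high']:
   low   cond  high    city  low_minus_high
0   13    sun    -1  Madrid              14
1   24  cloud     2  Madrid              22
2   -8  cloud    -2  Madrid              -6
3  -27  cloud     8  Madrid             -35
4   18  cloud    -5  Madrid              23
7  -17    sun     7   Quito             -24
8   -9    sun    13   Quito             -22
9  -21    fog    -5  Madrid             -16
group by city, max of low_minus_high:
city
Madrid    23
Quito    -22
Name: low_minus_high, dtype: int64
reset_index():
     city  low_minus_high
0  Madrid              23
1   Quito             -22
sort by low_minus_high:
     city  low_minus_high
1   Quito             -22
0  Madrid              23
Then the value at position 0, column 'low_minus_high': -22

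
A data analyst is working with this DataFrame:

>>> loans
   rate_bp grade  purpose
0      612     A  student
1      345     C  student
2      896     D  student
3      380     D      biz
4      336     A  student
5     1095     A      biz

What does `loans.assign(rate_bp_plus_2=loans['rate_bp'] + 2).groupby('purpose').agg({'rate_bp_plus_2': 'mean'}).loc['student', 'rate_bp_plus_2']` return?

549.25

add column rate_bp_plus_2 = loans['rate_bp'] + 2:
   rate_bp grade  purpose  rate_bp_plus_2
0      612     A  student             614
1      345     C  student             347
2      896     D  student             898
3      380     D      biz             382
4      336     A  student             338
5     1095     A      biz            1097
group by purpose, mean of rate_bp_plus_2:
         rate_bp_plus_2
purpose                
biz              739.50
student          549.25
Reading off the value at row 'student', column 'rate_bp_plus_2', we get 549.25.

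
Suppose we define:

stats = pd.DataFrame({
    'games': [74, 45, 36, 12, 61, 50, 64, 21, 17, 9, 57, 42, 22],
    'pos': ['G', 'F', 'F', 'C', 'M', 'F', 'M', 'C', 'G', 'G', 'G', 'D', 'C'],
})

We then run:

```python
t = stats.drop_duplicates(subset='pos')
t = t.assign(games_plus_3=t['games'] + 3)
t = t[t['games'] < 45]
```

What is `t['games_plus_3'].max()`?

45

drop duplicate pos (keep=first):
    games pos
0      74   G
1      45   F
3      12   C
4      61   M
11     42   D
add column games_plus_3 = t['games'] + 3:
    games pos  games_plus_3
0      74   G            77
1      45   F            48
3      12   C            15
4      61   M            64
11     42   D            45
filter rows where games < 45:
    games pos  games_plus_3
3      12   C            15
11     42   D            45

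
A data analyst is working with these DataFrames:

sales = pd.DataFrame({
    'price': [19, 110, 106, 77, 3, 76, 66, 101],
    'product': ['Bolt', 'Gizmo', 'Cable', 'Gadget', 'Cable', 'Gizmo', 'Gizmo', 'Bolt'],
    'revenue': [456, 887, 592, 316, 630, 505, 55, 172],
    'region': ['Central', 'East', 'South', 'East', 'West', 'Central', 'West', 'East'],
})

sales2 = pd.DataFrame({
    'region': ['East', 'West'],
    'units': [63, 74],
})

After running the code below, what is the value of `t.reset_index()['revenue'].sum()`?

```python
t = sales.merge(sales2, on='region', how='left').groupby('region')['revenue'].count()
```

merge on 'region' (how='left') → 8 rows:
   price product  revenue   region  units
0     19    Bolt      456  Central    NaN
1    110   Gizmo      887     East   63.0
2    106   Cable      592    South    NaN
3     77  Gadget      316     East   63.0
4      3   Cable      630     West   74.0
5     76   Gizmo      505  Central    NaN
6     66   Gizmo       55     West   74.0
7    101    Bolt      172     East   63.0
group by region, count of revenue:
region
Central    2
East       3
South      1
West       2
Name: revenue, dtype: int64
reset_index():
    region  revenue
0  Central        2
1     East        3
2    South        1
3     West        2
Then the sum of column 'revenue': 8

8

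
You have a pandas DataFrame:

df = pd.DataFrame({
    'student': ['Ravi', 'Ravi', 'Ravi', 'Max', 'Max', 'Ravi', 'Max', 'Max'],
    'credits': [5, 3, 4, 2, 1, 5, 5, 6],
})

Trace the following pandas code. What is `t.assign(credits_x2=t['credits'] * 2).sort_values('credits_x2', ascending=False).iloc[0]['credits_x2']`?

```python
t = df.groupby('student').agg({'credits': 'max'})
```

12

group by student, max of credits:
         credits
student         
Max            6
Ravi           5
add column credits_x2 = t['credits'] * 2:
         credits  credits_x2
student                     
Max            6          12
Ravi           5          10
sort by credits_x2 descending:
         credits  credits_x2
student                     
Max            6          12
Ravi           5          10
Finally, value at position 0, column 'credits_x2' = 12.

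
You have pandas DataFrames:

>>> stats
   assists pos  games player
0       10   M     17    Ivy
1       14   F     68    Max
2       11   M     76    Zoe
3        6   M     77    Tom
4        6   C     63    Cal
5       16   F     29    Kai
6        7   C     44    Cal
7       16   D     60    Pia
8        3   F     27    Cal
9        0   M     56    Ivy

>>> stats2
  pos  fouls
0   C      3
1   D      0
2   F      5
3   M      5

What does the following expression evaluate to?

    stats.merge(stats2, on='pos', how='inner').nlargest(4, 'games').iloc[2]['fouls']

merge on 'pos' (how='inner') → 10 rows:
   assists pos  games player  fouls
0       10   M     17    Ivy      5
1       14   F     68    Max      5
2       11   M     76    Zoe      5
3        6   M     77    Tom      5
4        6   C     63    Cal      3
5       16   F     29    Kai      5
6        7   C     44    Cal      3
7       16   D     60    Pia      0
8        3   F     27    Cal      5
9        0   M     56    Ivy      5
take 4 rows with largest games:
   assists pos  games player  fouls
3        6   M     77    Tom      5
2       11   M     76    Zoe      5
1       14   F     68    Max      5
4        6   C     63    Cal      3

5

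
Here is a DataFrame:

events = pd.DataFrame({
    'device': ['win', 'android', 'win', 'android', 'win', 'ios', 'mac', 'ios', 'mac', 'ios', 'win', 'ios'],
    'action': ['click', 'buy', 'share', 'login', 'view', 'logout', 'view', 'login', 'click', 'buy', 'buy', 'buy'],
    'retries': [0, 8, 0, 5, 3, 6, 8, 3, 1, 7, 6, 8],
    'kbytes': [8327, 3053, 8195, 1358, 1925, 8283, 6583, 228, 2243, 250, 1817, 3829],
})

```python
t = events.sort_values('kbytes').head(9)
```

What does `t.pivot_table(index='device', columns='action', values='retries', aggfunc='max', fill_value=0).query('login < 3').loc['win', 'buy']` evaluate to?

sort by kbytes:
     device  action  retries  kbytes
7       ios   login        3     228
9       ios     buy        7     250
3   android   login        5    1358
10      win     buy        6    1817
4       win    view        3    1925
8       mac   click        1    2243
1   android     buy        8    3053
11      ios     buy        8    3829
6       mac    view        8    6583
2       win   share        0    8195
5       ios  logout        6    8283
0       win   click        0    8327
take first 9 rows:
     device action  retries  kbytes
7       ios  login        3     228
9       ios    buy        7     250
3   android  login        5    1358
10      win    buy        6    1817
4       win   view        3    1925
8       mac  click        1    2243
1   android    buy        8    3053
11      ios    buy        8    3829
6       mac   view        8    6583
pivot: rows=device, cols=action, max(retries):
action   buy  click  login  view
device                          
android    8      0      5     0
ios        8      0      3     0
mac        0      1      0     8
win        6      0      0     3
filter rows where login < 3:
action  buy  click  login  view
device                         
mac       0      1      0     8
win       6      0      0     3
Then the value at row 'win', column 'buy': 6

6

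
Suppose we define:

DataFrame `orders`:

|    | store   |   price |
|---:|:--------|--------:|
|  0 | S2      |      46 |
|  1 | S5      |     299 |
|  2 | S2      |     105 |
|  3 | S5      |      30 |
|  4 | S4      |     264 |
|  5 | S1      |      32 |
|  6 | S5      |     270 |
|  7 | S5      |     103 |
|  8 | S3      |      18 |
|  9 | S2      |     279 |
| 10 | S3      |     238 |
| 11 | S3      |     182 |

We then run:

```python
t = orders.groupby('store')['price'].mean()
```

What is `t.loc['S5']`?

175.5

group by store, mean of price:
store
S1     32.000000
S2    143.333333
S3    146.000000
S4    264.000000
S5    175.500000
Name: price, dtype: float64
The value at index 'S5' is 175.5.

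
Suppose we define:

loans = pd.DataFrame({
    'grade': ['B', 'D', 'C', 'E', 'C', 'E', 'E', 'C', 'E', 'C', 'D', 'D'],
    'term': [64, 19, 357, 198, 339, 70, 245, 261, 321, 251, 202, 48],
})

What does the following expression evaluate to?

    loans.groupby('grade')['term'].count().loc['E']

group by grade, count of term:
grade
B    1
C    4
D    3
E    4
Name: term, dtype: int64
So loc['E'] = 4.

4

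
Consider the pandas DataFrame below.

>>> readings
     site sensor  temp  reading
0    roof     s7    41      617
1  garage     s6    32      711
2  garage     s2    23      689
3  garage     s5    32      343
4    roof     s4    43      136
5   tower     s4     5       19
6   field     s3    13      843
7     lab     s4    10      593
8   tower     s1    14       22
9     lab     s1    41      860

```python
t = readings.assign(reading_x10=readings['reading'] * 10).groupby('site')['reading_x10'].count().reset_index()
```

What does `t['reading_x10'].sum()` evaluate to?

10

add column reading_x10 = readings['reading'] * 10:
     site sensor  temp  reading  reading_x10
0    roof     s7    41      617         6170
1  garage     s6    32      711         7110
2  garage     s2    23      689         6890
3  garage     s5    32      343         3430
4    roof     s4    43      136         1360
5   tower     s4     5       19          190
6   field     s3    13      843         8430
7     lab     s4    10      593         5930
8   tower     s1    14       22          220
9     lab     s1    41      860         8600
group by site, count of reading_x10:
site
field     1
garage    3
lab       2
roof      2
tower     2
Name: reading_x10, dtype: int64
reset_index():
     site  reading_x10
0   field            1
1  garage            3
2     lab            2
3    roof            2
4   tower            2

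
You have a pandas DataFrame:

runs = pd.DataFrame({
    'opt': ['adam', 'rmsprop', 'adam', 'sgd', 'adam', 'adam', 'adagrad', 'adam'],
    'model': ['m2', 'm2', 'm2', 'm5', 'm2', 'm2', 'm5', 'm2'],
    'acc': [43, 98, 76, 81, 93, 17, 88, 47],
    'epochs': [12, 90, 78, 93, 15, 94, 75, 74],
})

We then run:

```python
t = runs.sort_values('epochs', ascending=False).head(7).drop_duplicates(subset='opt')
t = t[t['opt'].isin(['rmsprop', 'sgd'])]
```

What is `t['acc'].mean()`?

sort by epochs descending:
       opt model  acc  epochs
5     adam    m2   17      94
3      sgd    m5   81      93
1  rmsprop    m2   98      90
2     adam    m2   76      78
6  adagrad    m5   88      75
7     adam    m2   47      74
4     adam    m2   93      15
0     adam    m2   43      12
take first 7 rows:
       opt model  acc  epochs
5     adam    m2   17      94
3      sgd    m5   81      93
1  rmsprop    m2   98      90
2     adam    m2   76      78
6  adagrad    m5   88      75
7     adam    m2   47      74
4     adam    m2   93      15
drop duplicate opt (keep=first):
       opt model  acc  epochs
5     adam    m2   17      94
3      sgd    m5   81      93
1  rmsprop    m2   98      90
6  adagrad    m5   88      75
filter rows where opt in ['rmsprop', 'sgd']:
       opt model  acc  epochs
3      sgd    m5   81      93
1  rmsprop    m2   98      90
The mean of column 'acc' is 89.5.

89.5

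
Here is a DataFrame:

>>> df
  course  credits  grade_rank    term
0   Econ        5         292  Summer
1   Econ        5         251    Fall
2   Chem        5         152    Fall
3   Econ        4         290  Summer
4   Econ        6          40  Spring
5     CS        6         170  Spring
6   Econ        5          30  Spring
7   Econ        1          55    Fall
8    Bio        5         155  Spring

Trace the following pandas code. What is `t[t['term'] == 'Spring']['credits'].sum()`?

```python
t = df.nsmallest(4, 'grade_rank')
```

11

take 4 rows with smallest grade_rank:
  course  credits  grade_rank    term
6   Econ        5          30  Spring
4   Econ        6          40  Spring
7   Econ        1          55    Fall
2   Chem        5         152    Fall
filter rows where term == 'Spring':
  course  credits  grade_rank    term
6   Econ        5          30  Spring
4   Econ        6          40  Spring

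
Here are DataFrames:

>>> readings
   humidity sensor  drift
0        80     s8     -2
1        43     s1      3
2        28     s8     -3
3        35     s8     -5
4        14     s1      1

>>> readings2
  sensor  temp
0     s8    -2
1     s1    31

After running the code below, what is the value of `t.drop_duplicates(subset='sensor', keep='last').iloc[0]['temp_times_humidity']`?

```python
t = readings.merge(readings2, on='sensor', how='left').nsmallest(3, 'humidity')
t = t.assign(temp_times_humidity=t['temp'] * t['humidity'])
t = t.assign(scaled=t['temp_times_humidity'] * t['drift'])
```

434

merge on 'sensor' (how='left') → 5 rows:
   humidity sensor  drift  temp
0        80     s8     -2    -2
1        43     s1      3    31
2        28     s8     -3    -2
3        35     s8     -5    -2
4        14     s1      1    31
take 3 rows with smallest humidity:
   humidity sensor  drift  temp
4        14     s1      1    31
2        28     s8     -3    -2
3        35     s8     -5    -2
add column temp_times_humidity = t['temp'] * t['humidity']:
   humidity sensor  drift  temp  temp_times_humidity
4        14     s1      1    31                  434
2        28     s8     -3    -2                  -56
3        35     s8     -5    -2                  -70
add column scaled = t['temp_times_humidity'] * t['drift']:
   humidity sensor  drift  temp  temp_times_humidity  scaled
4        14     s1      1    31                  434     434
2        28     s8     -3    -2                  -56     168
3        35     s8     -5    -2                  -70     350
drop duplicate sensor (keep=last):
   humidity sensor  drift  temp  temp_times_humidity  scaled
4        14     s1      1    31                  434     434
3        35     s8     -5    -2                  -70     350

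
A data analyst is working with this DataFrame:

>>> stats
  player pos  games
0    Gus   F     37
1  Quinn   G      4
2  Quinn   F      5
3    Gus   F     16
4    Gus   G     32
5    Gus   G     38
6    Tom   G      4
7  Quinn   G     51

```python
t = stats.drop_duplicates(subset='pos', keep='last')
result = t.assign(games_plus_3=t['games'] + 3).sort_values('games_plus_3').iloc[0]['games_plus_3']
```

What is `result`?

19

drop duplicate pos (keep=last):
  player pos  games
3    Gus   F     16
7  Quinn   G     51
add column games_plus_3 = t['games'] + 3:
  player pos  games  games_plus_3
3    Gus   F     16            19
7  Quinn   G     51            54
sort by games_plus_3:
  player pos  games  games_plus_3
3    Gus   F     16            19
7  Quinn   G     51            54
So iloc[0]['games_plus_3'] = 19.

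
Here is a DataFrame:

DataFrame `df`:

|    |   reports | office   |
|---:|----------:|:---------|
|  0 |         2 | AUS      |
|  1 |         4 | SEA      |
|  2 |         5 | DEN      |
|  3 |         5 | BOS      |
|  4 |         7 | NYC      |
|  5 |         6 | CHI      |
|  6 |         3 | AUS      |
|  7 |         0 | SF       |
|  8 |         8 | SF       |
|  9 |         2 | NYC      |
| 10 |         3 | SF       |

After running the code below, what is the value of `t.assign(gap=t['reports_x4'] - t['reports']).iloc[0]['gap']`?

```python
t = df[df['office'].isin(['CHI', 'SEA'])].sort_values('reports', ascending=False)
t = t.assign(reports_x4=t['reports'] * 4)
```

filter rows where office in ['CHI', 'SEA']:
   reports office
1        4    SEA
5        6    CHI
sort by reports descending:
   reports office
5        6    CHI
1        4    SEA
add column reports_x4 = t['reports'] * 4:
   reports office  reports_x4
5        6    CHI          24
1        4    SEA          16
add column gap = t['reports_x4'] - t['reports']:
   reports office  reports_x4  gap
5        6    CHI          24   18
1        4    SEA          16   12
Taking the value at position 0, column 'gap' gives 18.

18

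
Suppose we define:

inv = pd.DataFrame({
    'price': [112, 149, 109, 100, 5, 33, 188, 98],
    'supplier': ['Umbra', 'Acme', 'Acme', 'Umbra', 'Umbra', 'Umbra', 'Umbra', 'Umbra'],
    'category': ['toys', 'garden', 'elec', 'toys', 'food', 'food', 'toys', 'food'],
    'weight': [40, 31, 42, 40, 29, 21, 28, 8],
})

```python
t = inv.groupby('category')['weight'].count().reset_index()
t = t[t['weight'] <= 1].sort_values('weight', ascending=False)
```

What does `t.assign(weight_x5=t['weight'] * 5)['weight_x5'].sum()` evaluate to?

10

group by category, count of weight:
category
elec      1
food      3
garden    1
toys      3
Name: weight, dtype: int64
reset_index():
  category  weight
0     elec       1
1     food       3
2   garden       1
3     toys       3
filter rows where weight <= 1:
  category  weight
0     elec       1
2   garden       1
sort by weight descending:
  category  weight
0     elec       1
2   garden       1
add column weight_x5 = t['weight'] * 5:
  category  weight  weight_x5
0     elec       1          5
2   garden       1          5
Taking the sum of column 'weight_x5' gives 10.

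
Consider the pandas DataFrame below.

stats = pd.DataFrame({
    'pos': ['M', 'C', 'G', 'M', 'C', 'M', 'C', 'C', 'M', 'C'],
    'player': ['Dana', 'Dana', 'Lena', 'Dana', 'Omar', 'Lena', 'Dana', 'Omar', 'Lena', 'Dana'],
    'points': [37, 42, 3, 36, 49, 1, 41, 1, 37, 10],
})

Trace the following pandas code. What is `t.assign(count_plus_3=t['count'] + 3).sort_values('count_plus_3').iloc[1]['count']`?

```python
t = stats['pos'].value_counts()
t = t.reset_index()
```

4

value_counts of pos:
pos
C    5
M    4
G    1
Name: count, dtype: int64
reset_index():
  pos  count
0   C      5
1   M      4
2   G      1
add column count_plus_3 = t['count'] + 3:
  pos  count  count_plus_3
0   C      5             8
1   M      4             7
2   G      1             4
sort by count_plus_3:
  pos  count  count_plus_3
2   G      1             4
1   M      4             7
0   C      5             8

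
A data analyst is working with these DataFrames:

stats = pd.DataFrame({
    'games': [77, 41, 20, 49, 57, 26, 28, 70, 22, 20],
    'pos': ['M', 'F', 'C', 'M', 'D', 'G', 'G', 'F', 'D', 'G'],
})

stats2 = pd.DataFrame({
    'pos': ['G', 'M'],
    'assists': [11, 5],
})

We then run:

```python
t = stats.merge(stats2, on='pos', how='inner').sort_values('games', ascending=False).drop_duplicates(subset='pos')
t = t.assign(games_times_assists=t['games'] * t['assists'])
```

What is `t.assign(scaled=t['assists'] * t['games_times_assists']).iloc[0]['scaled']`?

1925

merge on 'pos' (how='inner') → 5 rows:
   games pos  assists
0     77   M        5
1     49   M        5
2     26   G       11
3     28   G       11
4     20   G       11
sort by games descending:
   games pos  assists
0     77   M        5
1     49   M        5
3     28   G       11
2     26   G       11
4     20   G       11
drop duplicate pos (keep=first):
   games pos  assists
0     77   M        5
3     28   G       11
add column games_times_assists = t['games'] * t['assists']:
   games pos  assists  games_times_assists
0     77   M        5                  385
3     28   G       11                  308
add column scaled = t['assists'] * t['games_times_assists']:
   games pos  assists  games_times_assists  scaled
0     77   M        5                  385    1925
3     28   G       11                  308    3388
Hence 1925.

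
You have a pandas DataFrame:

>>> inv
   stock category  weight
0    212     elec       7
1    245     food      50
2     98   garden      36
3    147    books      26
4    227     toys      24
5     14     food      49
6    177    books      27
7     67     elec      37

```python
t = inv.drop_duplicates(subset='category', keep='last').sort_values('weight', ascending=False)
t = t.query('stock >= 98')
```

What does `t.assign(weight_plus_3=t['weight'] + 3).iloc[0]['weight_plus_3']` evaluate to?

drop duplicate category (keep=last):
   stock category  weight
2     98   garden      36
4    227     toys      24
5     14     food      49
6    177    books      27
7     67     elec      37
sort by weight descending:
   stock category  weight
5     14     food      49
7     67     elec      37
2     98   garden      36
6    177    books      27
4    227     toys      24
filter rows where stock >= 98:
   stock category  weight
2     98   garden      36
6    177    books      27
4    227     toys      24
add column weight_plus_3 = t['weight'] + 3:
   stock category  weight  weight_plus_3
2     98   garden      36             39
6    177    books      27             30
4    227     toys      24             27
Finally, value at position 0, column 'weight_plus_3' = 39.

39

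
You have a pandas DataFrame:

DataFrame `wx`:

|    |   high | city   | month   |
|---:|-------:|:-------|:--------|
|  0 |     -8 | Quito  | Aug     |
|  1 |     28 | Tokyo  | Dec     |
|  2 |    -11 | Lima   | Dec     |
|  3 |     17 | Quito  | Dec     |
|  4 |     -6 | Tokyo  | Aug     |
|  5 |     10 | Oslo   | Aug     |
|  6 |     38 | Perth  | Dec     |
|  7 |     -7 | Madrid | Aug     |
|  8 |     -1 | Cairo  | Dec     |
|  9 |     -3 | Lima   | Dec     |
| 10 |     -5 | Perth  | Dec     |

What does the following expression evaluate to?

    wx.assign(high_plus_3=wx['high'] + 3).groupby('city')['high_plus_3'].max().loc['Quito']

add column high_plus_3 = wx['high'] + 3:
    high    city month  high_plus_3
0     -8   Quito   Aug           -5
1     28   Tokyo   Dec           31
2    -11    Lima   Dec           -8
3     17   Quito   Dec           20
4     -6   Tokyo   Aug           -3
5     10    Oslo   Aug           13
6     38   Perth   Dec           41
7     -7  Madrid   Aug           -4
8     -1   Cairo   Dec            2
9     -3    Lima   Dec            0
10    -5   Perth   Dec           -2
group by city, max of high_plus_3:
city
Cairo      2
Lima       0
Madrid    -4
Oslo      13
Perth     41
Quito     20
Tokyo     31
Name: high_plus_3, dtype: int64
Finally, value at index 'Quito' = 20.

20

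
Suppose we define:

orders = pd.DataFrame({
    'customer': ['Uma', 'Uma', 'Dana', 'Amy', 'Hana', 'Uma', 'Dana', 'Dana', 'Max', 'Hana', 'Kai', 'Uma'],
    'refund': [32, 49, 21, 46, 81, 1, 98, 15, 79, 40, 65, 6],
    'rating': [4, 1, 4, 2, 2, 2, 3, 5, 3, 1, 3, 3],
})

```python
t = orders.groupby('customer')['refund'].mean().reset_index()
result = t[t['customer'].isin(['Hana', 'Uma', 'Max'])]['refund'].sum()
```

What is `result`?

161.5

group by customer, mean of refund:
customer
Amy     46.000000
Dana    44.666667
Hana    60.500000
Kai     65.000000
Max     79.000000
Uma     22.000000
Name: refund, dtype: float64
reset_index():
  customer     refund
0      Amy  46.000000
1     Dana  44.666667
2     Hana  60.500000
3      Kai  65.000000
4      Max  79.000000
5      Uma  22.000000
filter rows where customer in ['Hana', 'Uma', 'Max']:
  customer  refund
2     Hana    60.5
4      Max    79.0
5      Uma    22.0
Taking the sum of column 'refund' gives 161.5.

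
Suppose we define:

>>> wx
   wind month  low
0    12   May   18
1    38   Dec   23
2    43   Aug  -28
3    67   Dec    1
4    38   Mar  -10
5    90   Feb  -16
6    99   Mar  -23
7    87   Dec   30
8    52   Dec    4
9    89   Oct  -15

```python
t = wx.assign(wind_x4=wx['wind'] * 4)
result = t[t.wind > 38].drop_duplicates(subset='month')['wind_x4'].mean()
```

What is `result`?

310.4

add column wind_x4 = wx['wind'] * 4:
   wind month  low  wind_x4
0    12   May   18       48
1    38   Dec   23      152
2    43   Aug  -28      172
3    67   Dec    1      268
4    38   Mar  -10      152
5    90   Feb  -16      360
6    99   Mar  -23      396
7    87   Dec   30      348
8    52   Dec    4      208
9    89   Oct  -15      356
filter rows where wind > 38:
   wind month  low  wind_x4
2    43   Aug  -28      172
3    67   Dec    1      268
5    90   Feb  -16      360
6    99   Mar  -23      396
7    87   Dec   30      348
8    52   Dec    4      208
9    89   Oct  -15      356
drop duplicate month (keep=first):
   wind month  low  wind_x4
2    43   Aug  -28      172
3    67   Dec    1      268
5    90   Feb  -16      360
6    99   Mar  -23      396
9    89   Oct  -15      356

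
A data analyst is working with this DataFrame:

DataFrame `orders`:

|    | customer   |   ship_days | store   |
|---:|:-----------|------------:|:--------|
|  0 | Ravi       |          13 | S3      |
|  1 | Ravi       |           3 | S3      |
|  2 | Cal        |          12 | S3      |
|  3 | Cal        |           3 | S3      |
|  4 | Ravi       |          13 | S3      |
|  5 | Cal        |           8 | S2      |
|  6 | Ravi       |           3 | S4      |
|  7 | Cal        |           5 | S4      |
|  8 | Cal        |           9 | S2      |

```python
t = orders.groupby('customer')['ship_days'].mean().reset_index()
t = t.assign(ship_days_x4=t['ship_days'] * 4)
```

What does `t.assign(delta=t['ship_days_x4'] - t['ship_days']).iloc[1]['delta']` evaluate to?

group by customer, mean of ship_days:
customer
Cal     7.4
Ravi    8.0
Name: ship_days, dtype: float64
reset_index():
  customer  ship_days
0      Cal        7.4
1     Ravi        8.0
add column ship_days_x4 = t['ship_days'] * 4:
  customer  ship_days  ship_days_x4
0      Cal        7.4          29.6
1     Ravi        8.0          32.0
add column delta = t['ship_days_x4'] - t['ship_days']:
  customer  ship_days  ship_days_x4  delta
0      Cal        7.4          29.6   22.2
1     Ravi        8.0          32.0   24.0
value at position 1, column 'delta' → 24.0

24.0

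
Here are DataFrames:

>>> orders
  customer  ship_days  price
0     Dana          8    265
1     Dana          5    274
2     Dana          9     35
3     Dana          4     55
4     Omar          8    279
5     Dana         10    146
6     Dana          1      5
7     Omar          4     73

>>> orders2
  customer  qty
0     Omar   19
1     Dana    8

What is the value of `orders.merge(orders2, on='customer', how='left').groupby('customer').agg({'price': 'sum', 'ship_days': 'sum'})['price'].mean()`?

merge on 'customer' (how='left') → 8 rows:
  customer  ship_days  price  qty
0     Dana          8    265    8
1     Dana          5    274    8
2     Dana          9     35    8
3     Dana          4     55    8
4     Omar          8    279   19
5     Dana         10    146    8
6     Dana          1      5    8
7     Omar          4     73   19
group by customer: sum(price), sum(ship_days):
          price  ship_days
customer                  
Dana        780         37
Omar        352         12
Taking the mean of column 'price' gives 566.0.

566.0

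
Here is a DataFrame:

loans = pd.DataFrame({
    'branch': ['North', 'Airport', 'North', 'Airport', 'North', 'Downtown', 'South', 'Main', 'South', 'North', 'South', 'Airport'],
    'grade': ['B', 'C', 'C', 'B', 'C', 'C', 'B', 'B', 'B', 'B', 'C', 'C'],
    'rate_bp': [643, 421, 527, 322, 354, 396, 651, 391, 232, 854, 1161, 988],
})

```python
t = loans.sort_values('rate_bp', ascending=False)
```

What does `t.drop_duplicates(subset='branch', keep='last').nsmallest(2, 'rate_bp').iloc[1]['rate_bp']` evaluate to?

322

sort by rate_bp descending:
      branch grade  rate_bp
10     South     C     1161
11   Airport     C      988
9      North     B      854
6      South     B      651
0      North     B      643
2      North     C      527
1    Airport     C      421
5   Downtown     C      396
7       Main     B      391
4      North     C      354
3    Airport     B      322
8      South     B      232
drop duplicate branch (keep=last):
     branch grade  rate_bp
5  Downtown     C      396
7      Main     B      391
4     North     C      354
3   Airport     B      322
8     South     B      232
take 2 rows with smallest rate_bp:
    branch grade  rate_bp
8    South     B      232
3  Airport     B      322
The value at position 1, column 'rate_bp' is 322.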